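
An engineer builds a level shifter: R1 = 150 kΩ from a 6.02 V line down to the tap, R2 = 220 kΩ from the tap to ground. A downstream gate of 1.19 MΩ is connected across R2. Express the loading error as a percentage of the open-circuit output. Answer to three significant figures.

The divider's output (Thévenin) resistance is R1‖R2 = 89.19 kΩ.
Fractional drop under load = R_th/(R_th + R_L) = 89.19 / (89.19 + 1190) = 0.06972.
So the output falls by 6.97 %.

6.97 %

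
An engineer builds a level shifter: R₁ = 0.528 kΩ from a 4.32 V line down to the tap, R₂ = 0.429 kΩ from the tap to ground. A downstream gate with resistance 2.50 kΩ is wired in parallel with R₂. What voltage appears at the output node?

V_out ≈ 1.77 V

The load sits in parallel with R₂: R₂‖R_L = (429 × 2500) / (429 + 2500) = 366.2 Ω.
V_out = 4.32 × 366.2 / (528 + 366.2) = 4.32 × 366.2/894.2 = 1.77 V.
(Unloaded it would have been 1.94 V.)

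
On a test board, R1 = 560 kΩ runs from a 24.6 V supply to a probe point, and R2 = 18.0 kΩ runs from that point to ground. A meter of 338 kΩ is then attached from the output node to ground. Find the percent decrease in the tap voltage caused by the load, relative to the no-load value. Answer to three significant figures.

4.91 %

The divider's output (Thévenin) resistance is R1‖R2 = 17.44 kΩ.
Fractional drop under load = R_th/(R_th + R_L) = 17.44 / (17.44 + 338) = 0.04906.
So the output falls by 4.91 %.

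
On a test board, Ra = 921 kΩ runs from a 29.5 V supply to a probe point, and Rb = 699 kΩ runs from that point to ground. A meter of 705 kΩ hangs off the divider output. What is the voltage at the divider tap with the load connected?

V_out ≈ 8.14 V

The load sits in parallel with Rb: Rb‖R_L = (699 × 705) / (699 + 705) = 351.0 kΩ.
V_out = 29.5 × 351.0 / (921 + 351.0) = 29.5 × 351.0/1272 = 8.14 V.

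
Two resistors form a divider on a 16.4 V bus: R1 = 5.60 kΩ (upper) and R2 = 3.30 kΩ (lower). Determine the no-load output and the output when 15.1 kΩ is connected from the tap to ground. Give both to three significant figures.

Unloaded: 6.08 V; loaded: 5.35 V

Open-circuit: V = 16.4 × 3.30/(5.60 + 3.30) = 6.08 V.
With the load, R2 becomes R2‖R_L = 2.708 kΩ, so V = 16.4 × 2.708/8.308 = 5.35 V.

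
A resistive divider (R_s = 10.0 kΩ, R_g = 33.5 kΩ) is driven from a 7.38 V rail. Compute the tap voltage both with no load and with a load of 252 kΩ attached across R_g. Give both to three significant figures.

Unloaded: 5.68 V; loaded: 5.51 V

Open-circuit: V = 7.38 × 33.5/(10.0 + 33.5) = 5.68 V.
With the load, R_g becomes R_g‖R_L = 29.57 kΩ, so V = 7.38 × 29.57/39.57 = 5.51 V.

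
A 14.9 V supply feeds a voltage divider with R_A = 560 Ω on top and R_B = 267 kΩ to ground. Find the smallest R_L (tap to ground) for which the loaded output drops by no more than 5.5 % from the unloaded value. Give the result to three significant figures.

R_L(min) ≈ 9.60 kΩ

Output resistance R_th = R_A‖R_B = (560 × 267000)/267600 = 558.8 Ω.
The fractional drop is R_th/(R_th + R_L); requiring this ≤ 0.0550 gives R_L ≥ R_th(1/0.0550 − 1) = 558.8 × 17.18 = 9.60 kΩ.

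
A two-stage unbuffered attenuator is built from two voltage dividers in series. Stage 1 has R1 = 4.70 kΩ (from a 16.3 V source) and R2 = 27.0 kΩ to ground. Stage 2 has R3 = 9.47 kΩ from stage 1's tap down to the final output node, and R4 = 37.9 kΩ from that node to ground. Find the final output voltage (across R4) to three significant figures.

Stage 2 presents R3+R4 = 47.37 kΩ as a load on stage 1's tap.
Stage 1's lower leg becomes R2‖(R3+R4) = 17.20 kΩ, so V_mid = 16.3 × 17.20/21.90 = 12.80 V.
Stage 2 is itself unloaded: V_out = V_mid × R4/(R3+R4) = 12.80 × 37.9/47.37 = 10.2 V.

V_out ≈ 10.2 V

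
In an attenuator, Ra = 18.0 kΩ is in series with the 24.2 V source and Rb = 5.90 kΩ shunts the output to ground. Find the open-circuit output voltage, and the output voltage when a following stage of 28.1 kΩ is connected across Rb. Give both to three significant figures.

Open-circuit: V = 24.2 × 5.90/(18.0 + 5.90) = 5.97 V.
With the load, Rb becomes Rb‖R_L = 4.876 kΩ, so V = 24.2 × 4.876/22.88 = 5.16 V.

Unloaded: 5.97 V; loaded: 5.16 V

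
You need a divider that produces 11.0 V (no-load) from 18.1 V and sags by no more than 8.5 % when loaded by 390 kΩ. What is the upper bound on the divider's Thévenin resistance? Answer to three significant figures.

Loading drop = R_th/(R_th + R_L) ≤ 0.0850, so R_th ≤ R_L · ε/(1−ε) = 390 kΩ × 0.0850/0.9150 = 36.2 kΩ.
(Any R1, R2 with R2/(R1+R2) = 0.608 and R1‖R2 ≤ 36.2 kΩ will meet the spec.)

R_th ≤ 36.2 kΩ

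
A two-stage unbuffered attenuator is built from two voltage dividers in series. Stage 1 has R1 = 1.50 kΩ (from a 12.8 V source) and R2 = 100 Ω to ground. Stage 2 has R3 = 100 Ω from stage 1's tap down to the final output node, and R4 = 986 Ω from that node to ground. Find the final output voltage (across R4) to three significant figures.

Stage 2 presents R3+R4 = 1086 Ω as a load on stage 1's tap.
Stage 1's lower leg becomes R2‖(R3+R4) = 91.57 Ω, so V_mid = 12.8 × 91.57/1592 = 0.7364 V.
Stage 2 is itself unloaded: V_out = V_mid × R4/(R3+R4) = 0.7364 × 986/1086 = 0.669 V.

V_out ≈ 0.669 V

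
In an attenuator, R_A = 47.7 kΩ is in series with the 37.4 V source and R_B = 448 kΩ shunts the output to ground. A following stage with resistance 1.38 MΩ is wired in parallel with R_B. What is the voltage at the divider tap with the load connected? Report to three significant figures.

V_out ≈ 32.8 V

The load sits in parallel with R_B: R_B‖R_L = (448 × 1380) / (448 + 1380) = 338.2 kΩ.
V_out = 37.4 × 338.2 / (47.7 + 338.2) = 37.4 × 338.2/385.9 = 32.8 V.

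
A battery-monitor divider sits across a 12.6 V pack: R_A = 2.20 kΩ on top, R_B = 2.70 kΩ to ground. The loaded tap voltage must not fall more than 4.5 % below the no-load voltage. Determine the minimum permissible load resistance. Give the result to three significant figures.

R_L(min) ≈ 25.7 kΩ

Output resistance R_th = R_A‖R_B = (2.20 × 2.70)/4.900 = 1.212 kΩ.
The fractional drop is R_th/(R_th + R_L); requiring this ≤ 0.0450 gives R_L ≥ R_th(1/0.0450 − 1) = 1.212 × 21.22 = 25.7 kΩ.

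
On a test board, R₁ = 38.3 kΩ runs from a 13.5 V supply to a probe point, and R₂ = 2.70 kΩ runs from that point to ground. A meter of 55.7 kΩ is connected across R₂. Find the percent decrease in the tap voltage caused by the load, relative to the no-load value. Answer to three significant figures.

The divider's output (Thévenin) resistance is R₁‖R₂ = 2.522 kΩ.
Fractional drop under load = R_th/(R_th + R_L) = 2.522 / (2.522 + 55.7) = 0.04332.
So the output falls by 4.33 %.

4.33 %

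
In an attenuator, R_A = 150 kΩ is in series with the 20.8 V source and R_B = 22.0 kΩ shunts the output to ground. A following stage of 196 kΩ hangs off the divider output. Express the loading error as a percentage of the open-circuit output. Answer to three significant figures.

Unloaded V = 20.8 × 22.0/172.0 = 2.6605 V.
Loaded: R_B‖R_L = 19.78 kΩ, giving V = 20.8 × 19.78/169.8 = 2.4233 V.
Drop = (2.6605 − 2.4233) / 2.6605 = 8.92 %.

8.92 %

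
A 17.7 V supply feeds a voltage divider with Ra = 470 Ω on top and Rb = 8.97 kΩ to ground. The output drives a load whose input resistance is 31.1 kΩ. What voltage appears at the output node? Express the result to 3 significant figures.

V_out ≈ 16.6 V

The load sits in parallel with Rb: Rb‖R_L = (8970 × 31100) / (8970 + 31100) = 6962 Ω.
V_out = 17.7 × 6962 / (470 + 6962) = 17.7 × 6962/7432 = 16.6 V.
(Unloaded it would have been 16.8 V.)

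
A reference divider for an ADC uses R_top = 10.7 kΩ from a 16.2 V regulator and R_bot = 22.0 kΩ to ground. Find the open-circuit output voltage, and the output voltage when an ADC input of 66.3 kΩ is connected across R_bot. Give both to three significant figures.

Open-circuit: V = 16.2 × 22.0/(10.7 + 22.0) = 10.9 V.
With the load, R_bot becomes R_bot‖R_L = 16.52 kΩ, so V = 16.2 × 16.52/27.22 = 9.83 V.

Unloaded: 10.9 V; loaded: 9.83 V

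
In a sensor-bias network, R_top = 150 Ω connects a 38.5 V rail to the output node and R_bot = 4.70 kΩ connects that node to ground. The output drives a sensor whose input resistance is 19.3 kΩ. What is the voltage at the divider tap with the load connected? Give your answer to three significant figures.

The load sits in parallel with R_bot: R_bot‖R_L = (4700 × 19300) / (4700 + 19300) = 3780 Ω.
V_out = 38.5 × 3780 / (150 + 3780) = 38.5 × 3780/3930 = 37.0 V.

V_out ≈ 37.0 V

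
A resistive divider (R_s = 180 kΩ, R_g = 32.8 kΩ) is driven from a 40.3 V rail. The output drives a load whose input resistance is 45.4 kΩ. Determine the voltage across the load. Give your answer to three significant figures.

V_out ≈ 3.86 V

The load sits in parallel with R_g: R_g‖R_L = (32.8 × 45.4) / (32.8 + 45.4) = 19.04 kΩ.
V_out = 40.3 × 19.04 / (180 + 19.04) = 40.3 × 19.04/199.0 = 3.86 V.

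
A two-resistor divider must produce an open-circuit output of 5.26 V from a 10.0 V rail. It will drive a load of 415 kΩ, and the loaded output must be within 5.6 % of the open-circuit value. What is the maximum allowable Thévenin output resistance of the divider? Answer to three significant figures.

R_th ≤ 24.6 kΩ

Loading drop = R_th/(R_th + R_L) ≤ 0.0560, so R_th ≤ R_L · ε/(1−ε) = 415 kΩ × 0.0560/0.9440 = 24.6 kΩ.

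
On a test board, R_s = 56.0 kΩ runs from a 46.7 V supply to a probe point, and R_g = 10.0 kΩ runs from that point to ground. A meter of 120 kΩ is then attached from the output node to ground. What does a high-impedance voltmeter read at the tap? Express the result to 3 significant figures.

The load sits in parallel with R_g: R_g‖R_L = (10.0 × 120) / (10.0 + 120) = 9.231 kΩ.
V_out = 46.7 × 9.231 / (56.0 + 9.231) = 46.7 × 9.231/65.23 = 6.61 V.

V_out ≈ 6.61 V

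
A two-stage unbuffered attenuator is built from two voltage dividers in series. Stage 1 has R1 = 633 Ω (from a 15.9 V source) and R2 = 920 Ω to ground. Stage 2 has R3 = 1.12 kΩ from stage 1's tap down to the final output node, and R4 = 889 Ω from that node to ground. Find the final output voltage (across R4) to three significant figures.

V_out ≈ 3.51 V

Stage 2 presents R3+R4 = 2009 Ω as a load on stage 1's tap.
Stage 1's lower leg becomes R2‖(R3+R4) = 631.0 Ω, so V_mid = 15.9 × 631.0/1264 = 7.938 V.
Stage 2 is itself unloaded: V_out = V_mid × R4/(R3+R4) = 7.938 × 889/2009 = 3.51 V.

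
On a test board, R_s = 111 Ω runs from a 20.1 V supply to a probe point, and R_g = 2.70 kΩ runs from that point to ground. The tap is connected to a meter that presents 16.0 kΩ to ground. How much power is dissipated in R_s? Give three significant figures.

P ≈ 7.65 mW

Total resistance from the source is R_s + (R_g‖R_L) = 2421 Ω, so I = 20.1/2421 Ω = 8.302 mA.
P = I²·R_s = (8.302 mA)² × 111 Ω = 7.65 mW.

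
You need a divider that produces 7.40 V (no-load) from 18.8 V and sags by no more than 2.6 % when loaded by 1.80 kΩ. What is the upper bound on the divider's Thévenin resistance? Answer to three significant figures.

R_th ≤ 48.0 Ω

Loading drop = R_th/(R_th + R_L) ≤ 0.0260, so R_th ≤ R_L · ε/(1−ε) = 1.80 kΩ × 0.0260/0.9740 = 48.0 Ω.
(Any R1, R2 with R2/(R1+R2) = 0.394 and R1‖R2 ≤ 48.0 Ω will meet the spec.)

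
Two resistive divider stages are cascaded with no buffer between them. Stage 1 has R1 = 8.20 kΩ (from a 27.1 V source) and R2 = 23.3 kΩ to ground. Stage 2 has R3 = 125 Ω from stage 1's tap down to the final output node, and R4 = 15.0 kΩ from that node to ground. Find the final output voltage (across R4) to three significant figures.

Stage 2 presents R3+R4 = 15120 Ω as a load on stage 1's tap.
Stage 1's lower leg becomes R2‖(R3+R4) = 9171 Ω, so V_mid = 27.1 × 9171/17370 = 14.31 V.
Stage 2 is itself unloaded: V_out = V_mid × R4/(R3+R4) = 14.31 × 15000/15120 = 14.2 V.

V_out ≈ 14.2 V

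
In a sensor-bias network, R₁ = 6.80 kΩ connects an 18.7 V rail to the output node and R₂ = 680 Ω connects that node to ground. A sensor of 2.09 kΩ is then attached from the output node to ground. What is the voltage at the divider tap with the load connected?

V_out ≈ 1.31 V

The load sits in parallel with R₂: R₂‖R_L = (680 × 2090) / (680 + 2090) = 513.1 Ω.
V_out = 18.7 × 513.1 / (6800 + 513.1) = 18.7 × 513.1/7313 = 1.31 V.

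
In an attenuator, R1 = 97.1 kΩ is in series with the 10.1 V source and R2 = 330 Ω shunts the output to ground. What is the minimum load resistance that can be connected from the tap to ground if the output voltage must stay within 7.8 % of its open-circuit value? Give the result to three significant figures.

R_L(min) ≈ 3.89 kΩ

Output resistance R_th = R1‖R2 = (97100 × 330)/97430 = 328.9 Ω.
The fractional drop is R_th/(R_th + R_L); requiring this ≤ 0.0780 gives R_L ≥ R_th(1/0.0780 − 1) = 328.9 × 11.82 = 3.89 kΩ.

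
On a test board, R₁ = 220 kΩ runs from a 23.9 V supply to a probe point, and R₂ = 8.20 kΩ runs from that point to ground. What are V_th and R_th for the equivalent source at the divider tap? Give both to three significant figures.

V_th = 0.859 V, R_th = 7.91 kΩ

V_th is the open-circuit tap voltage: 23.9 × 8.20/(220 + 8.20) = 0.859 V.
With the supply zeroed, R₁ and R₂ appear in parallel from the tap: R_th = R₁‖R₂ = (220 × 8.20)/228.2 = 7.91 kΩ.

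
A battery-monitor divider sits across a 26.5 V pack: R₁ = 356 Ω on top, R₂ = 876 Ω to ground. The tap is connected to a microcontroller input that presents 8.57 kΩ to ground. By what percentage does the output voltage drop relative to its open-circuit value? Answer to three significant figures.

2.87 %

The divider's output (Thévenin) resistance is R₁‖R₂ = 253.1 Ω.
Fractional drop under load = R_th/(R_th + R_L) = 253.1 / (253.1 + 8570) = 0.02869.
So the output falls by 2.87 %.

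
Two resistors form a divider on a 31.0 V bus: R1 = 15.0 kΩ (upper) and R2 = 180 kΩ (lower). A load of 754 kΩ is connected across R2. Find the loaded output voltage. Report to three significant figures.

V_out ≈ 28.1 V

The load sits in parallel with R2: R2‖R_L = (180 × 754) / (180 + 754) = 145.3 kΩ.
V_out = 31.0 × 145.3 / (15.0 + 145.3) = 31.0 × 145.3/160.3 = 28.1 V.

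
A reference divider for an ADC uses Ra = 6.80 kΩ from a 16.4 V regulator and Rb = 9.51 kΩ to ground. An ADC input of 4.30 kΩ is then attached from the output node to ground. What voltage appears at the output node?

V_out ≈ 4.98 V

The load sits in parallel with Rb: Rb‖R_L = (9.51 × 4.30) / (9.51 + 4.30) = 2.961 kΩ.
V_out = 16.4 × 2.961 / (6.80 + 2.961) = 16.4 × 2.961/9.761 = 4.98 V.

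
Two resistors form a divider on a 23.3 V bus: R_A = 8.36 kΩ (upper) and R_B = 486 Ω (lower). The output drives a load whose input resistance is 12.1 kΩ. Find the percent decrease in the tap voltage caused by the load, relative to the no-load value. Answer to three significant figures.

3.66 %

The divider's output (Thévenin) resistance is R_A‖R_B = 459.3 Ω.
Fractional drop under load = R_th/(R_th + R_L) = 459.3 / (459.3 + 12100) = 0.03657.
So the output falls by 3.66 %.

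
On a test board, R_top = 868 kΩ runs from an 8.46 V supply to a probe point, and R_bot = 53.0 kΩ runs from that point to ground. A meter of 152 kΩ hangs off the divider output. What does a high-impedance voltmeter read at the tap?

V_out ≈ 0.366 V

The load sits in parallel with R_bot: R_bot‖R_L = (53.0 × 152) / (53.0 + 152) = 39.30 kΩ.
V_out = 8.46 × 39.30 / (868 + 39.30) = 8.46 × 39.30/907.3 = 0.366 V.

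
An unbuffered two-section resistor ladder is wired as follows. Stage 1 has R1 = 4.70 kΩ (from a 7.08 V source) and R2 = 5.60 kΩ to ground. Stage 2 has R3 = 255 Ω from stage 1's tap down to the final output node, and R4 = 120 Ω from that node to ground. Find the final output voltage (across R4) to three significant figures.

Stage 2 presents R3+R4 = 375.0 Ω as a load on stage 1's tap.
Stage 1's lower leg becomes R2‖(R3+R4) = 351.5 Ω, so V_mid = 7.08 × 351.5/5051 = 0.4926 V.
Stage 2 is itself unloaded: V_out = V_mid × R4/(R3+R4) = 0.4926 × 120/375.0 = 0.158 V.

V_out ≈ 0.158 V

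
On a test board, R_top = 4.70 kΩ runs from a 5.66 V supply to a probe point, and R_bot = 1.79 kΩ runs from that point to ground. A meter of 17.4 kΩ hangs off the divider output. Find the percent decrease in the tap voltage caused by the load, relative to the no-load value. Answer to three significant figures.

6.93 %

The divider's output (Thévenin) resistance is R_top‖R_bot = 1.296 kΩ.
Fractional drop under load = R_th/(R_th + R_L) = 1.296 / (1.296 + 17.4) = 0.06933.
So the output falls by 6.93 %.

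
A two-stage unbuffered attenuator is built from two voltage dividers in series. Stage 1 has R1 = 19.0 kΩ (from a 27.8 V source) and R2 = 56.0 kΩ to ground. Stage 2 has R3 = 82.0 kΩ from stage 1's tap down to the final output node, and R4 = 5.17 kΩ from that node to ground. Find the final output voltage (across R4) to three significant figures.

Stage 2 presents R3+R4 = 87.17 kΩ as a load on stage 1's tap.
Stage 1's lower leg becomes R2‖(R3+R4) = 34.10 kΩ, so V_mid = 27.8 × 34.10/53.10 = 17.85 V.
Stage 2 is itself unloaded: V_out = V_mid × R4/(R3+R4) = 17.85 × 5.17/87.17 = 1.06 V.

V_out ≈ 1.06 V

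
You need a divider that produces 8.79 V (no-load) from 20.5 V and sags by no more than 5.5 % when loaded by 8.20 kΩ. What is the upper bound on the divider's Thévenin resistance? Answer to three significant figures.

Loading drop = R_th/(R_th + R_L) ≤ 0.0550, so R_th ≤ R_L · ε/(1−ε) = 8.20 kΩ × 0.0550/0.9450 = 477 Ω.
(Any R1, R2 with R2/(R1+R2) = 0.429 and R1‖R2 ≤ 477 Ω will meet the spec.)

R_th ≤ 477 Ω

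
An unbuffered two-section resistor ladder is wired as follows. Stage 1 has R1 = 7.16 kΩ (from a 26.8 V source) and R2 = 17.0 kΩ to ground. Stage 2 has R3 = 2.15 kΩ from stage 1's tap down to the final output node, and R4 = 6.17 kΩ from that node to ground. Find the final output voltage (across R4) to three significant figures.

Stage 2 presents R3+R4 = 8.320 kΩ as a load on stage 1's tap.
Stage 1's lower leg becomes R2‖(R3+R4) = 5.586 kΩ, so V_mid = 26.8 × 5.586/12.75 = 11.75 V.
Stage 2 is itself unloaded: V_out = V_mid × R4/(R3+R4) = 11.75 × 6.17/8.320 = 8.71 V.

V_out ≈ 8.71 V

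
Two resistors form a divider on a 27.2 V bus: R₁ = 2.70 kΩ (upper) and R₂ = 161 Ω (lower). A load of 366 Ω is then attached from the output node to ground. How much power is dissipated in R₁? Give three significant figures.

Total resistance from the source is R₁ + (R₂‖R_L) = 2812 Ω, so I = 27.2/2812 Ω = 9.673 mA.
P = I²·R₁ = (9.673 mA)² × 2.70 kΩ = 253 mW.

P ≈ 253 mW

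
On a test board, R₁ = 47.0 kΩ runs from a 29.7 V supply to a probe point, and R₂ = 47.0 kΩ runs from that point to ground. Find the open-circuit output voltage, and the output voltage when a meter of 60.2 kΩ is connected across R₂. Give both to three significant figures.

Open-circuit: V = 29.7 × 47.0/(47.0 + 47.0) = 14.8 V.
With the load, R₂ becomes R₂‖R_L = 26.39 kΩ, so V = 29.7 × 26.39/73.39 = 10.7 V.

Unloaded: 14.8 V; loaded: 10.7 V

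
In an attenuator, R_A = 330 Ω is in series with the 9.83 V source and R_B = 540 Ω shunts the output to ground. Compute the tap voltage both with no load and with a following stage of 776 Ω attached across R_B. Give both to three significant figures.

Open-circuit: V = 9.83 × 540/(330 + 540) = 6.10 V.
With the load, R_B becomes R_B‖R_L = 318.4 Ω, so V = 9.83 × 318.4/648.4 = 4.83 V.

Unloaded: 6.10 V; loaded: 4.83 V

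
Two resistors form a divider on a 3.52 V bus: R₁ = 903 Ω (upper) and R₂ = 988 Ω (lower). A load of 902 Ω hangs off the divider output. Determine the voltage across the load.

The load sits in parallel with R₂: R₂‖R_L = (988 × 902) / (988 + 902) = 471.5 Ω.
V_out = 3.52 × 471.5 / (903 + 471.5) = 3.52 × 471.5/1375 = 1.21 V.
(Unloaded it would have been 1.84 V.)

V_out ≈ 1.21 V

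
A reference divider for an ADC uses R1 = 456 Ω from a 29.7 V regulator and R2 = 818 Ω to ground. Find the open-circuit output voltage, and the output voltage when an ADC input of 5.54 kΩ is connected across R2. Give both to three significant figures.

Unloaded: 19.1 V; loaded: 18.1 V

Open-circuit: V = 29.7 × 818/(456 + 818) = 19.1 V.
With the load, R2 becomes R2‖R_L = 712.8 Ω, so V = 29.7 × 712.8/1169 = 18.1 V.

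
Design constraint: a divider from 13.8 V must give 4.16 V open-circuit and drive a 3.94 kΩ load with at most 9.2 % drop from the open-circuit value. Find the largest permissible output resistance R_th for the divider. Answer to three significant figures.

R_th ≤ 399 Ω

Loading drop = R_th/(R_th + R_L) ≤ 0.0920, so R_th ≤ R_L · ε/(1−ε) = 3.94 kΩ × 0.0920/0.9080 = 399 Ω.
(Any R1, R2 with R2/(R1+R2) = 0.301 and R1‖R2 ≤ 399 Ω will meet the spec.)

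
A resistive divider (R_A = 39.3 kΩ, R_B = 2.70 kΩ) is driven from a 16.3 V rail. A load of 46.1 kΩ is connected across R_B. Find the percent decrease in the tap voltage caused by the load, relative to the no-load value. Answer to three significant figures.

The divider's output (Thévenin) resistance is R_A‖R_B = 2.526 kΩ.
Fractional drop under load = R_th/(R_th + R_L) = 2.526 / (2.526 + 46.1) = 0.05196.
So the output falls by 5.20 %.

5.20 %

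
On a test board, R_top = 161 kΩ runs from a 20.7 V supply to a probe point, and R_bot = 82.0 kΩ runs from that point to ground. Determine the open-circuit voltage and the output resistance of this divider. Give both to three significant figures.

V_th = 6.99 V, R_th = 54.3 kΩ

V_th is the open-circuit tap voltage: 20.7 × 82.0/(161 + 82.0) = 6.99 V.
With the supply zeroed, R_top and R_bot appear in parallel from the tap: R_th = R_top‖R_bot = (161 × 82.0)/243.0 = 54.3 kΩ.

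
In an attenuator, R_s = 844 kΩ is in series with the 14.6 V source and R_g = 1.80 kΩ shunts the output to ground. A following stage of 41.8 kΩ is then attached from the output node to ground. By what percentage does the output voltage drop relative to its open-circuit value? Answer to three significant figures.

The divider's output (Thévenin) resistance is R_s‖R_g = 1.796 kΩ.
Fractional drop under load = R_th/(R_th + R_L) = 1.796 / (1.796 + 41.8) = 0.04120.
So the output falls by 4.12 %.

4.12 %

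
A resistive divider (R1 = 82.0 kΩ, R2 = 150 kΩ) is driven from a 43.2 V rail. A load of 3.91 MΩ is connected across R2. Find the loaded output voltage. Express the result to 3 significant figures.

The load sits in parallel with R2: R2‖R_L = (150 × 3910) / (150 + 3910) = 144.5 kΩ.
V_out = 43.2 × 144.5 / (82.0 + 144.5) = 43.2 × 144.5/226.5 = 27.6 V.
(Unloaded it would have been 27.9 V.)

V_out ≈ 27.6 V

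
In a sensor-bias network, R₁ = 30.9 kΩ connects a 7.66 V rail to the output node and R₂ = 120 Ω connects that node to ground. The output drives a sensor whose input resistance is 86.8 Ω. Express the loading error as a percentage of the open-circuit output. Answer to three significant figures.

57.9 %

Unloaded V = 7.66 × 120/31020 = 0.02963 V.
Loaded: R₂‖R_L = 50.37 Ω, giving V = 7.66 × 50.37/30950 = 0.01247 V.
Drop = (0.02963 − 0.01247) / 0.02963 = 57.9 %.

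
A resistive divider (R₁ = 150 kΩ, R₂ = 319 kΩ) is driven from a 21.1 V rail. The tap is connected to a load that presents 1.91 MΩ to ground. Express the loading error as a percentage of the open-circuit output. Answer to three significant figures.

5.07 %

The divider's output (Thévenin) resistance is R₁‖R₂ = 102.0 kΩ.
Fractional drop under load = R_th/(R_th + R_L) = 102.0 / (102.0 + 1910) = 0.05071.
So the output falls by 5.07 %.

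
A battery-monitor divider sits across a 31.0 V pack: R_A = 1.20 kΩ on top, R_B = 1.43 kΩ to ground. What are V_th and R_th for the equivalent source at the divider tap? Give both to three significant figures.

V_th is the open-circuit tap voltage: 31.0 × 1.43/(1.20 + 1.43) = 16.9 V.
With the supply zeroed, R_A and R_B appear in parallel from the tap: R_th = R_A‖R_B = (1.20 × 1.43)/2.630 = 652 Ω.

V_th = 16.9 V, R_th = 652 Ω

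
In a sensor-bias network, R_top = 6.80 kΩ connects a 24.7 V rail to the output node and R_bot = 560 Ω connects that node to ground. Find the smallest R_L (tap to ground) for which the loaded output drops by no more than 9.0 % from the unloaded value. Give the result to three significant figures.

R_L(min) ≈ 5.23 kΩ

Output resistance R_th = R_top‖R_bot = (6800 × 560)/7360 = 517.4 Ω.
The fractional drop is R_th/(R_th + R_L); requiring this ≤ 0.0900 gives R_L ≥ R_th(1/0.0900 − 1) = 517.4 × 10.11 = 5.23 kΩ.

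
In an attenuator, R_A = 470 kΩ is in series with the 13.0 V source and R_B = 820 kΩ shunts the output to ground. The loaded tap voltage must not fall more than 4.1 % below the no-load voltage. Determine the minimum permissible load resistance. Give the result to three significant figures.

Output resistance R_th = R_A‖R_B = (470 × 820)/1290 = 298.8 kΩ.
The fractional drop is R_th/(R_th + R_L); requiring this ≤ 0.0410 gives R_L ≥ R_th(1/0.0410 − 1) = 298.8 × 23.39 = 6.99 MΩ.

R_L(min) ≈ 6.99 MΩ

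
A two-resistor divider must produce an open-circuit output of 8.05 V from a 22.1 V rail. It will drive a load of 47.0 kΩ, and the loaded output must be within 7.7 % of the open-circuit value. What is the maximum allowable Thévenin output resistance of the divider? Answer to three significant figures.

Loading drop = R_th/(R_th + R_L) ≤ 0.0770, so R_th ≤ R_L · ε/(1−ε) = 47.0 kΩ × 0.0770/0.9230 = 3.92 kΩ.
(Any R1, R2 with R2/(R1+R2) = 0.364 and R1‖R2 ≤ 3.92 kΩ will meet the spec.)

R_th ≤ 3.92 kΩ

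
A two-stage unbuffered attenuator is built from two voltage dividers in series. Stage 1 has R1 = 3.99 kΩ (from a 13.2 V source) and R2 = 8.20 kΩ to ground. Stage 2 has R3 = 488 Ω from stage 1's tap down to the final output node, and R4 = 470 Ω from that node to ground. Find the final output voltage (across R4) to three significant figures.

Stage 2 presents R3+R4 = 958.0 Ω as a load on stage 1's tap.
Stage 1's lower leg becomes R2‖(R3+R4) = 857.8 Ω, so V_mid = 13.2 × 857.8/4848 = 2.336 V.
Stage 2 is itself unloaded: V_out = V_mid × R4/(R3+R4) = 2.336 × 470/958.0 = 1.15 V.

V_out ≈ 1.15 V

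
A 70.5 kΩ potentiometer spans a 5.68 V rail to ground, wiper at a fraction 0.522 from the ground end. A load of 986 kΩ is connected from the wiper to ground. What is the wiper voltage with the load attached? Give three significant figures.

The wiper splits the pot into (1−α)R = 33.70 kΩ above and αR = 36.80 kΩ below.
Lower section ‖ load = 35.48 kΩ.
V_wiper = 5.68 × 35.48/(33.70 + 35.48) = 2.91 V.

V ≈ 2.91 V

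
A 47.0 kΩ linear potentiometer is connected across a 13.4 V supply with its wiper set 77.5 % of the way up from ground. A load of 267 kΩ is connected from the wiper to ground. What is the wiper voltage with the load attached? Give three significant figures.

The wiper splits the pot into (1−α)R = 10.57 kΩ above and αR = 36.42 kΩ below.
Lower section ‖ load = 32.05 kΩ.
V_wiper = 13.4 × 32.05/(10.57 + 32.05) = 10.1 V.

V ≈ 10.1 V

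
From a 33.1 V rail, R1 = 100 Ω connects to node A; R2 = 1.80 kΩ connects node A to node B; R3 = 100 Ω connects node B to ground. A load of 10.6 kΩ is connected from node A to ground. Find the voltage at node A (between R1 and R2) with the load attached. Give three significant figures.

Below node A the series string R2+R3 = 1900 Ω sits in parallel with the 10600 Ω load: 1611 Ω.
V_A = 33.1 × 1611/(100 + 1611) = 31.2 V.

V ≈ 31.2 V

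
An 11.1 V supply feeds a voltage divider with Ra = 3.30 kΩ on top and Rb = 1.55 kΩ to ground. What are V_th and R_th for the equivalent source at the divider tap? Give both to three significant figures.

V_th is the open-circuit tap voltage: 11.1 × 1.55/(3.30 + 1.55) = 3.55 V.
With the supply zeroed, Ra and Rb appear in parallel from the tap: R_th = Ra‖Rb = (3.30 × 1.55)/4.850 = 1.05 kΩ.

V_th = 3.55 V, R_th = 1.05 kΩ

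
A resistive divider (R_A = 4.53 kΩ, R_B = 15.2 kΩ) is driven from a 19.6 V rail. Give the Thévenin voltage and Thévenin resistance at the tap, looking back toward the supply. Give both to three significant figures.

V_th = 15.1 V, R_th = 3.49 kΩ

V_th is the open-circuit tap voltage: 19.6 × 15.2/(4.53 + 15.2) = 15.1 V.
With the supply zeroed, R_A and R_B appear in parallel from the tap: R_th = R_A‖R_B = (4.53 × 15.2)/19.73 = 3.49 kΩ.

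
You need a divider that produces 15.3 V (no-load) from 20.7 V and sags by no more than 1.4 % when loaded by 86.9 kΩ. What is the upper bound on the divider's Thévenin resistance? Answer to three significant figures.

Loading drop = R_th/(R_th + R_L) ≤ 0.0140, so R_th ≤ R_L · ε/(1−ε) = 86.9 kΩ × 0.0140/0.9860 = 1.23 kΩ.

R_th ≤ 1.23 kΩ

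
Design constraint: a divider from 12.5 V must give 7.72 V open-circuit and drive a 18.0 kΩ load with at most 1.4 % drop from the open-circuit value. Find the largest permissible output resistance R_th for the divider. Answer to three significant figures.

Loading drop = R_th/(R_th + R_L) ≤ 0.0140, so R_th ≤ R_L · ε/(1−ε) = 18.0 kΩ × 0.0140/0.9860 = 256 Ω.

R_th ≤ 256 Ω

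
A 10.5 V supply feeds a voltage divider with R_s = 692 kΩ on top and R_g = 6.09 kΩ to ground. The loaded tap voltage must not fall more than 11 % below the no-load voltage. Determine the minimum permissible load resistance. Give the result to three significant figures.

R_L(min) ≈ 48.8 kΩ

Output resistance R_th = R_s‖R_g = (692 × 6.09)/698.1 = 6.037 kΩ.
The fractional drop is R_th/(R_th + R_L); requiring this ≤ 0.110 gives R_L ≥ R_th(1/0.110 − 1) = 6.037 × 8.091 = 48.8 kΩ.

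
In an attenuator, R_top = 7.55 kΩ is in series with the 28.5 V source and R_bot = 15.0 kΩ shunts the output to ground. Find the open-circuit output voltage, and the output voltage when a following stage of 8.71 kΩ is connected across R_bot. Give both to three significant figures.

Unloaded: 19.0 V; loaded: 12.0 V

Open-circuit: V = 28.5 × 15.0/(7.55 + 15.0) = 19.0 V.
With the load, R_bot becomes R_bot‖R_L = 5.510 kΩ, so V = 28.5 × 5.510/13.06 = 12.0 V.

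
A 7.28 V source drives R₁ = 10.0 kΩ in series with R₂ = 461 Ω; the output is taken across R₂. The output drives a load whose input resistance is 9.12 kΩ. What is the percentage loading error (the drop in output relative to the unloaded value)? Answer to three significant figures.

4.61 %

The divider's output (Thévenin) resistance is R₁‖R₂ = 440.7 Ω.
Fractional drop under load = R_th/(R_th + R_L) = 440.7 / (440.7 + 9120) = 0.04609.
So the output falls by 4.61 %.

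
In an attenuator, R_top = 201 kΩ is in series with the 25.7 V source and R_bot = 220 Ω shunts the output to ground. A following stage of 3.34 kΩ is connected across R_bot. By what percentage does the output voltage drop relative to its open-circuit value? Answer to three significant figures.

The divider's output (Thévenin) resistance is R_top‖R_bot = 219.8 Ω.
Fractional drop under load = R_th/(R_th + R_L) = 219.8 / (219.8 + 3340) = 0.06173.
So the output falls by 6.17 %.

6.17 %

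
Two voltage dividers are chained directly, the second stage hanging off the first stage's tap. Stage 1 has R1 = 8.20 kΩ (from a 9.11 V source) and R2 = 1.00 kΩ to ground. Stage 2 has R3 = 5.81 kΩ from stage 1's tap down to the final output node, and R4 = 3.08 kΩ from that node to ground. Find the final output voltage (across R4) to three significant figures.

V_out ≈ 0.312 V

Stage 2 presents R3+R4 = 8.890 kΩ as a load on stage 1's tap.
Stage 1's lower leg becomes R2‖(R3+R4) = 0.8989 kΩ, so V_mid = 9.11 × 0.8989/9.099 = 0.9000 V.
Stage 2 is itself unloaded: V_out = V_mid × R4/(R3+R4) = 0.9000 × 3.08/8.890 = 0.312 V.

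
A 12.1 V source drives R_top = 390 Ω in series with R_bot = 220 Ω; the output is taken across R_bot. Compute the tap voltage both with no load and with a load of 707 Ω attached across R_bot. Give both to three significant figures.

Unloaded: 4.36 V; loaded: 3.64 V

Open-circuit: V = 12.1 × 220/(390 + 220) = 4.36 V.
With the load, R_bot becomes R_bot‖R_L = 167.8 Ω, so V = 12.1 × 167.8/557.8 = 3.64 V.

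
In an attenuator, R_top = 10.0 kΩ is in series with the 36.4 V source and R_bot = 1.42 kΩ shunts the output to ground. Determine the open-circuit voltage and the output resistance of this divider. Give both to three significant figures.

V_th is the open-circuit tap voltage: 36.4 × 1.42/(10.0 + 1.42) = 4.53 V.
With the supply zeroed, R_top and R_bot appear in parallel from the tap: R_th = R_top‖R_bot = (10.0 × 1.42)/11.42 = 1.24 kΩ.

V_th = 4.53 V, R_th = 1.24 kΩ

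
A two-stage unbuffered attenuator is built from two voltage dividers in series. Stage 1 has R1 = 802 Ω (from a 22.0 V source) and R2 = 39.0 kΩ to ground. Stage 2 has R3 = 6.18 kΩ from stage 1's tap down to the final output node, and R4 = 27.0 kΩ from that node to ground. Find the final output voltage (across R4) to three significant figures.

Stage 2 presents R3+R4 = 33180 Ω as a load on stage 1's tap.
Stage 1's lower leg becomes R2‖(R3+R4) = 17930 Ω, so V_mid = 22.0 × 17930/18730 = 21.06 V.
Stage 2 is itself unloaded: V_out = V_mid × R4/(R3+R4) = 21.06 × 27000/33180 = 17.1 V.

V_out ≈ 17.1 V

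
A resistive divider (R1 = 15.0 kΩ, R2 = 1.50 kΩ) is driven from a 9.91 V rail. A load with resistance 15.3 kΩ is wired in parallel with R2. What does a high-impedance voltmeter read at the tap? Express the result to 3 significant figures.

V_out ≈ 0.827 V

The load sits in parallel with R2: R2‖R_L = (1.50 × 15.3) / (1.50 + 15.3) = 1.366 kΩ.
V_out = 9.91 × 1.366 / (15.0 + 1.366) = 9.91 × 1.366/16.37 = 0.827 V.
(Unloaded it would have been 0.901 V.)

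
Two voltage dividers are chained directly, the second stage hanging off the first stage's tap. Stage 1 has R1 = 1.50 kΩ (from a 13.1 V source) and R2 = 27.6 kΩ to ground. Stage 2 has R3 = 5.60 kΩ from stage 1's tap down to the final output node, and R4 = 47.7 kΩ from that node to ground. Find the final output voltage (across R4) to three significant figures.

Stage 2 presents R3+R4 = 53.30 kΩ as a load on stage 1's tap.
Stage 1's lower leg becomes R2‖(R3+R4) = 18.18 kΩ, so V_mid = 13.1 × 18.18/19.68 = 12.10 V.
Stage 2 is itself unloaded: V_out = V_mid × R4/(R3+R4) = 12.10 × 47.7/53.30 = 10.8 V.

V_out ≈ 10.8 V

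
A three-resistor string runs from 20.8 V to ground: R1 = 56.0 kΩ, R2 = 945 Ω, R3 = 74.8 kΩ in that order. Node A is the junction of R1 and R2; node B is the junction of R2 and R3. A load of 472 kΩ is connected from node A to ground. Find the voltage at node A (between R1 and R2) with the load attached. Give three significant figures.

Below node A the series string R2+R3 = 75740 Ω sits in parallel with the 472000 Ω load: 65270 Ω.
V_A = 20.8 × 65270/(56000 + 65270) = 11.2 V.

V ≈ 11.2 V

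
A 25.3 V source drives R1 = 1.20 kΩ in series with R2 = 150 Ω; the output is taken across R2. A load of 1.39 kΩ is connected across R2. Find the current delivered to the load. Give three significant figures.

I_L ≈ 1.85 mA

R2‖R_L = 135.4 Ω; V_out = 25.3 × 135.4/1335 = 2.565 V.
I_L = V_out / R_L = 2.565 / 1.39 kΩ = 1.85 mA.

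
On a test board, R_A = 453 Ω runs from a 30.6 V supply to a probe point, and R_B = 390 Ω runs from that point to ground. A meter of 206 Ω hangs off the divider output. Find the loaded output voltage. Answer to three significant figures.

The load sits in parallel with R_B: R_B‖R_L = (390 × 206) / (390 + 206) = 134.8 Ω.
V_out = 30.6 × 134.8 / (453 + 134.8) = 30.6 × 134.8/587.8 = 7.02 V.
(Unloaded it would have been 14.2 V.)

V_out ≈ 7.02 V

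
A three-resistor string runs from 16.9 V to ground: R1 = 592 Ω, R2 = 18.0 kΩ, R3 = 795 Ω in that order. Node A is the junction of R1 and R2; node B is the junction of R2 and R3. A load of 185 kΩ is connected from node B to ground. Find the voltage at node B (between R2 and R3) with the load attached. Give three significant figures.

V ≈ 0.690 V

At node B, R3 is in parallel with the load: R3‖R_L = 791.6 Ω.
Below node A the resistance is R2 + (R3‖R_L) = 18790 Ω, so V_A = 16.9 × 18790/19380 = 16.38 V.
Then V_B = V_A × (R3‖R_L)/(R2 + R3‖R_L) = 16.38 × 791.6/18790 = 0.690 V.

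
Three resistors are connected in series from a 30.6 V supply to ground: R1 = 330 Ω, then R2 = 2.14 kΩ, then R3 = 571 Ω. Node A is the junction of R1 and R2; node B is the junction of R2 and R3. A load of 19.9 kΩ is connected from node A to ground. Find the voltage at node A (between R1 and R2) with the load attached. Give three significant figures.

V ≈ 26.9 V

Below node A the series string R2+R3 = 2711 Ω sits in parallel with the 19900 Ω load: 2386 Ω.
V_A = 30.6 × 2386/(330 + 2386) = 26.9 V.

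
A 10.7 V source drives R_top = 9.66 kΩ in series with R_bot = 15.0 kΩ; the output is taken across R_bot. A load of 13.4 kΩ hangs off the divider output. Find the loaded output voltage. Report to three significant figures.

The load sits in parallel with R_bot: R_bot‖R_L = (15.0 × 13.4) / (15.0 + 13.4) = 7.077 kΩ.
V_out = 10.7 × 7.077 / (9.66 + 7.077) = 10.7 × 7.077/16.74 = 4.52 V.
(Unloaded it would have been 6.51 V.)

V_out ≈ 4.52 V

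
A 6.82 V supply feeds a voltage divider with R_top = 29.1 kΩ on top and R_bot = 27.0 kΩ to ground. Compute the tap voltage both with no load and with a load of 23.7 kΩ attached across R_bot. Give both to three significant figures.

Open-circuit: V = 6.82 × 27.0/(29.1 + 27.0) = 3.28 V.
With the load, R_bot becomes R_bot‖R_L = 12.62 kΩ, so V = 6.82 × 12.62/41.72 = 2.06 V.

Unloaded: 3.28 V; loaded: 2.06 V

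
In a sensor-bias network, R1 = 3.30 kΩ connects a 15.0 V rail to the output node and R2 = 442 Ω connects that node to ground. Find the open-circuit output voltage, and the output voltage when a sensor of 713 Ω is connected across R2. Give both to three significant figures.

Open-circuit: V = 15.0 × 442/(3300 + 442) = 1.77 V.
With the load, R2 becomes R2‖R_L = 272.9 Ω, so V = 15.0 × 272.9/3573 = 1.15 V.

Unloaded: 1.77 V; loaded: 1.15 V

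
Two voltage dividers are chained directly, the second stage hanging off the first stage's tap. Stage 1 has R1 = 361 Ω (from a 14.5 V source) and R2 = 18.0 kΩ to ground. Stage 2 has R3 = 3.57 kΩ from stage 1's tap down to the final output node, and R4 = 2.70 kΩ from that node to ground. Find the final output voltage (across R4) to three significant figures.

Stage 2 presents R3+R4 = 6270 Ω as a load on stage 1's tap.
Stage 1's lower leg becomes R2‖(R3+R4) = 4650 Ω, so V_mid = 14.5 × 4650/5011 = 13.46 V.
Stage 2 is itself unloaded: V_out = V_mid × R4/(R3+R4) = 13.46 × 2700/6270 = 5.79 V.

V_out ≈ 5.79 V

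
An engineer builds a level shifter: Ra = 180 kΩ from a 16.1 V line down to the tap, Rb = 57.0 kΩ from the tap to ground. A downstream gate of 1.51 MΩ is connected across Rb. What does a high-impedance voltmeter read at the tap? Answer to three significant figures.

The load sits in parallel with Rb: Rb‖R_L = (57.0 × 1510) / (57.0 + 1510) = 54.93 kΩ.
V_out = 16.1 × 54.93 / (180 + 54.93) = 16.1 × 54.93/234.9 = 3.76 V.
(Unloaded it would have been 3.87 V.)

V_out ≈ 3.76 V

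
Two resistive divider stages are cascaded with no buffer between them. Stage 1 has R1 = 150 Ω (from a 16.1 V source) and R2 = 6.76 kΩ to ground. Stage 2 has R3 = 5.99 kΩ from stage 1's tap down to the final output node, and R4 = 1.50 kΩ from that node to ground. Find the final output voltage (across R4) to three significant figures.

Stage 2 presents R3+R4 = 7490 Ω as a load on stage 1's tap.
Stage 1's lower leg becomes R2‖(R3+R4) = 3553 Ω, so V_mid = 16.1 × 3553/3703 = 15.45 V.
Stage 2 is itself unloaded: V_out = V_mid × R4/(R3+R4) = 15.45 × 1500/7490 = 3.09 V.

V_out ≈ 3.09 V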